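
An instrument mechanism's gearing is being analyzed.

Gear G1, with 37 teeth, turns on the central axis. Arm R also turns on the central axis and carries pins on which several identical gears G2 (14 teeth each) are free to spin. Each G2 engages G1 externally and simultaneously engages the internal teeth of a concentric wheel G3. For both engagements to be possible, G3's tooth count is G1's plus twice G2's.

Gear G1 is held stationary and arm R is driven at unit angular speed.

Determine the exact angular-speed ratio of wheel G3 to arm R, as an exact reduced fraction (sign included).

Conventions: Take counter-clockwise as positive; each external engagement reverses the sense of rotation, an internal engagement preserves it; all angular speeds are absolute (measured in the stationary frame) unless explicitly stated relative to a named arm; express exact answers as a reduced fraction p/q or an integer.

102/65

topology: planetary set — G1 37T / G2 14T / G3 65T, arm = carrier (Willis)
ring teeth: 37 + 2·14 = 65
37(ω_sun−ω_arm) = −65(ω_ring−ω_arm),  ω_sun = 0, ω_arm = 1
ω_ring = 1 − (37/65)(0−1) = 102/65
ω_out/ω_in = 102/65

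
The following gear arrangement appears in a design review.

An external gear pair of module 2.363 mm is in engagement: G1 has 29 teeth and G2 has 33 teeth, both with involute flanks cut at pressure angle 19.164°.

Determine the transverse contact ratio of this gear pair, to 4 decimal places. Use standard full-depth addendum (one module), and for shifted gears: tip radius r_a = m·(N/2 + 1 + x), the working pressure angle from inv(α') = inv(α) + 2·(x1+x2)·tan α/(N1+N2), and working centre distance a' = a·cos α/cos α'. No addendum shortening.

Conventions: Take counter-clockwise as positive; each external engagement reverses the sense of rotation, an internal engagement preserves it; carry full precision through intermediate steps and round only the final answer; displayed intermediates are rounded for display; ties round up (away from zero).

1.6979

class = single-mesh tooth geometry [involute pair 29T × 33T, m = 2.363]
base radii: r_b1 = 32.364713, r_b2 = 36.828812
tip radii: r_a1 = 36.626500, r_a2 = 41.352500
no profile shift: α' = α, a' = a
action lengths: √(r_a1²−r_b1²) = 17.147181, √(r_a2²−r_b2²) = 18.806060
base pitch p_b = π·m·cos α = 7.012189
CR = (17.147181 + 18.806060 − 73.253000·sin 19.16400°)/7.012189 = 1.697935
contact ratio ≈ 1.6979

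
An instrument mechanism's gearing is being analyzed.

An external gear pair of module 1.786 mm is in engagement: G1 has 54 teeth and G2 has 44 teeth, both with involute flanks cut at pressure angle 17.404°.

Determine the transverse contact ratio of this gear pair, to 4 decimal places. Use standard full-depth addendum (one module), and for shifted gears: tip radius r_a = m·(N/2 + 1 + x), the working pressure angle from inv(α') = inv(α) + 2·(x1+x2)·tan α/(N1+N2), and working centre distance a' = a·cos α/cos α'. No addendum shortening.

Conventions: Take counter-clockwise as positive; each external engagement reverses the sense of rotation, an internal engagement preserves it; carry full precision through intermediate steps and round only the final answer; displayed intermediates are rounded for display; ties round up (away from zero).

1.9031

topology: single-mesh involute geometry — m = 1.786, 54T/44T pair
base radii: r_b1 = 46.014370, r_b2 = 37.493191
tip radii: r_a1 = 50.008000, r_a2 = 41.078000
no profile shift: α' = α, a' = a
action lengths: √(r_a1²−r_b1²) = 19.582589, √(r_a2²−r_b2²) = 16.782811
base pitch p_b = π·m·cos α = 5.354015
CR = (19.582589 + 16.782811 − 87.514000·sin 17.40400°)/5.354015 = 1.903116
contact ratio ≈ 1.9031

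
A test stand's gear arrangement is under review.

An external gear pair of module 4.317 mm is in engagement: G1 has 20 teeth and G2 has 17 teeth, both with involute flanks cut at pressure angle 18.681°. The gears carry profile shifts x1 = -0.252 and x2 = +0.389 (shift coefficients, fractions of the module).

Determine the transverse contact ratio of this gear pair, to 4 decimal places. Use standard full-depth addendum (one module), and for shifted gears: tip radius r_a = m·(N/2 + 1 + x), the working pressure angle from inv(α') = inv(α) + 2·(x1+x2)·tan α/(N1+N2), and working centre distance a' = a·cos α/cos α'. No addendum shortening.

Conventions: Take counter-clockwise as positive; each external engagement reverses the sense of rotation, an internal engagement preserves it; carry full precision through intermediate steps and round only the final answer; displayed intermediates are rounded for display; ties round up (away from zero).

1.5085

topology: single-mesh involute geometry — m = 4.317, 20T/17T pair
base radii: r_b1 = 40.895655, r_b2 = 34.761307
tip radii: r_a1 = 46.399116, r_a2 = 42.690813
inv(α') = inv(18.681°) + 2·(-0.252+0.389)·tan α/(20+17) = 0.01457066  ⇒  α' = 19.85452°
a' = a·cos α / cos α' = 79.8645·cos 18.681°/cos 19.85452° = 80.438377
action lengths: √(r_a1²−r_b1²) = 21.918562, √(r_a2²−r_b2²) = 24.782192
base pitch p_b = π·m·cos α = 12.847749
CR = (21.918562 + 24.782192 − 80.438377·sin 19.85452°)/12.847749 = 1.508531
contact ratio ≈ 1.5085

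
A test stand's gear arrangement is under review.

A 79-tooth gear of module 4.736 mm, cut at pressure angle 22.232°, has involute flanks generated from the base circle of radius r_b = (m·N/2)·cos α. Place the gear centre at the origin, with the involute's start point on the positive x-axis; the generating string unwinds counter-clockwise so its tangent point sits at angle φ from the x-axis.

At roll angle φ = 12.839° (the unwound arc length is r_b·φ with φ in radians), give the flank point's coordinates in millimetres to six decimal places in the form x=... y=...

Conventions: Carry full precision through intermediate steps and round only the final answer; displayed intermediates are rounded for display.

class = single-mesh tooth geometry [base-circle involute, m = 4.736, 79T]
pitch radius r_p = m·N/2 = 4.736·79/2 = 187.072000
base radius r_b = r_p·cos α = 187.072000·cos 22.232° = 173.164958
roll angle φ = 12.839° = 0.22408282 rad
x = r_b·(cos φ + φ·sin φ) = 177.458109
y = r_b·(sin φ − φ·cos φ) = 0.646223

x=177.458109 y=0.646223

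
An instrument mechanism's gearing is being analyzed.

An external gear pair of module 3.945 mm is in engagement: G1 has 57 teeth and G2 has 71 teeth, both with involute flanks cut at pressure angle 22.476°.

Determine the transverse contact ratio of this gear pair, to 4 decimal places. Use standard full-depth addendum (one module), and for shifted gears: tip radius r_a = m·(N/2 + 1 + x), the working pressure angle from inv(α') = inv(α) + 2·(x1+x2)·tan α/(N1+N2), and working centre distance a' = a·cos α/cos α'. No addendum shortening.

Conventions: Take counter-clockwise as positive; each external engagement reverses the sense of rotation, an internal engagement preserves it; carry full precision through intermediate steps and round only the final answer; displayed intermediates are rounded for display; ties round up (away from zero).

1.6645

topology: single-mesh involute geometry — m = 3.945, 57T/71T pair
base radii: r_b1 = 103.892099, r_b2 = 129.409457
tip radii: r_a1 = 116.377500, r_a2 = 143.992500
no profile shift: α' = α, a' = a
action lengths: √(r_a1²−r_b1²) = 52.441913, √(r_a2²−r_b2²) = 63.142953
base pitch p_b = π·m·cos α = 11.452163
CR = (52.441913 + 63.142953 − 252.480000·sin 22.47600°)/11.452163 = 1.664548
contact ratio ≈ 1.6645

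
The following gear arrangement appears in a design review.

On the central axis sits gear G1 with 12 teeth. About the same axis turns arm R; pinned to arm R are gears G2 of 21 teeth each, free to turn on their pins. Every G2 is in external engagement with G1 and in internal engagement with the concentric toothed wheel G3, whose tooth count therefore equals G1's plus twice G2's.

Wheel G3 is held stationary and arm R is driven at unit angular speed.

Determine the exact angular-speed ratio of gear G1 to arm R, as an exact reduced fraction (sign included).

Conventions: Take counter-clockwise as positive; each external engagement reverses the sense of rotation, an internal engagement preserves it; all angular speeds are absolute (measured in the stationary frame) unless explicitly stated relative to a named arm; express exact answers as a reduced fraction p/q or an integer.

11/2

planetary set (12T centre, 21T on arm, 54T internal) — Willis relation
ring teeth: 12 + 2·21 = 54
12(ω_sun−ω_arm) = −54(ω_ring−ω_arm),  ω_ring = 0, ω_arm = 1
ω_sun = 1 − (54/12)(0−1) = 11/2
ω_out/ω_in = 11/2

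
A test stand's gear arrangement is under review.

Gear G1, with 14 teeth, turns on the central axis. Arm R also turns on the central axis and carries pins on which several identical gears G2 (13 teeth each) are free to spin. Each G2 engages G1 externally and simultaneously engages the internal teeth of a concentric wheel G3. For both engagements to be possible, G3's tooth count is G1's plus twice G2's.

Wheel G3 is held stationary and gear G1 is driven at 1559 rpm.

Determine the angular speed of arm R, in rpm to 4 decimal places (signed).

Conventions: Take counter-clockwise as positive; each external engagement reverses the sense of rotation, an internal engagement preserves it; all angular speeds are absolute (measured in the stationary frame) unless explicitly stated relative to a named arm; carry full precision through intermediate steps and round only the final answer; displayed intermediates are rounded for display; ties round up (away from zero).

+404.1852 rpm

class = planetary set [G3 = 14+2·13 = 40; Willis about the carrier]
normalise by the input: solve with ω_sun = 1, then scale by 1559 rpm
ring teeth: 14 + 2·13 = 40
14(ω_sun−ω_arm) = −40(ω_ring−ω_arm),  ω_ring = 0, ω_sun = 1
14(1−ω_arm) = −40(0−ω_arm)  ⇒  54·ω_arm = 14  ⇒  ω_arm = 7/27
scale: ω_arm = 7/27 × 1559 rpm = +404.1852 rpm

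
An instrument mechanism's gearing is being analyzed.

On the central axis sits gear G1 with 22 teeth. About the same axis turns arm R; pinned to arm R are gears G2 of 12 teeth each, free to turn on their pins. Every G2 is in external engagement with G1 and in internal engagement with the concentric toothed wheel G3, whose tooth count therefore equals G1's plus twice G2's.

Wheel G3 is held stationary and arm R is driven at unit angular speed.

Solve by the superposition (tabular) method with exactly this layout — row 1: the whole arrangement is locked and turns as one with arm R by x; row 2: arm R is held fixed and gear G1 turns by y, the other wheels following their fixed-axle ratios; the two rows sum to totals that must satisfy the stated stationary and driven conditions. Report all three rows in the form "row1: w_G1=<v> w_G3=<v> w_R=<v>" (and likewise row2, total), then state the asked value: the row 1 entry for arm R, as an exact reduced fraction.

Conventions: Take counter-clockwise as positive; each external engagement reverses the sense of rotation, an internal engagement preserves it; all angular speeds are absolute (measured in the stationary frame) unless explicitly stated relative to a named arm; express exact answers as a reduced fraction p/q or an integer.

row1: w_G1=1 w_G3=1 w_R=1
row2: w_G1=23/11 w_G3=-1 w_R=0
total: w_G1=34/11 w_G3=0 w_R=1
asked value: 1

planetary set (22T centre, 12T on arm, 46T internal) — Willis relation
row 1 (train locked, turned with arm): all members turn x
row 2: sun turns y, ring = −(22/46)·y, arm 0
boundary: total ω_ring = x − (22/46)·y = 0 and total ω_arm = x = 1  ⇒  y = 23/11, x = 1
row 2 ring = −(22/46)·23/11 = -1
totals (row 1 + row 2): sun 1 + 23/11 = 34/11, ring 1 + (-1) = 0, arm 1 + 0 = 1
asked cell (row1, arm) = 1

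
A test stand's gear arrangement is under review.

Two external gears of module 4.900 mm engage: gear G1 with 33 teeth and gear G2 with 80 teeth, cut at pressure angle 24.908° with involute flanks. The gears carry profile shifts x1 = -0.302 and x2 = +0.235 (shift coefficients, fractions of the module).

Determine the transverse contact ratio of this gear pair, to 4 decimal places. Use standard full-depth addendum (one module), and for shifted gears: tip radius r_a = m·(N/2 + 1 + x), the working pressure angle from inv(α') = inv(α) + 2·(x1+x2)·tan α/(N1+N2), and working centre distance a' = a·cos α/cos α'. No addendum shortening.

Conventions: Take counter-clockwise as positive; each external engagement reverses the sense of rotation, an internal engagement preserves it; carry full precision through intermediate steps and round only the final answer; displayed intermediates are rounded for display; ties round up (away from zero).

1.5574

single-mesh involute tooth geometry (33T engaging 80T at module 4.900)
base radii: r_b1 = 73.329755, r_b2 = 177.769103
tip radii: r_a1 = 84.270200, r_a2 = 202.051500
inv(α') = inv(24.908°) + 2·(-0.302+0.235)·tan α/(33+80) = 0.02907701  ⇒  α' = 24.76069°
a' = a·cos α / cos α' = 276.8500·cos 24.908°/cos 24.76069° = 276.520789
action lengths: √(r_a1²−r_b1²) = 41.523652, √(r_a2²−r_b2²) = 96.036216
base pitch p_b = π·m·cos α = 13.961953
CR = (41.523652 + 96.036216 − 276.520789·sin 24.76069°)/13.961953 = 1.557439
contact ratio ≈ 1.5574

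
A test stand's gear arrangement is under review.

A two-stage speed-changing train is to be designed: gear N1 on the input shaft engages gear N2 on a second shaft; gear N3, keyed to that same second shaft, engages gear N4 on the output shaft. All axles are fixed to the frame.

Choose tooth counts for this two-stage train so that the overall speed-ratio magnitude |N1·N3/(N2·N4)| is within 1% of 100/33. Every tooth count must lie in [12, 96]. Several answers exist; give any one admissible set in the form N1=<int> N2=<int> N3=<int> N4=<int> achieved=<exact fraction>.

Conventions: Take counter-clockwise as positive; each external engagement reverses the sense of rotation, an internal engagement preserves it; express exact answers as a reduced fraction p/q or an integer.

N1=16 N2=12 N3=50 N4=22 achieved=100/33

topology: fixed-axis compound train — 2 stages, target 100/33
target = 100/33 in lowest terms: an exact hit needs N1·N3 = k·100 and N2·N4 = k·33 for one integer k, every count in [12, 96]; additionally prefer no 1:1 stage (N1 ≠ N2, N3 ≠ N4)
k = 1…7: no 1:1-free in-range split of k·100 and k·33 into factor pairs; take k = 8
k = 8: N1·N3 = 800 = 16·50, N2·N4 = 264 = 12·22
achieved = 16·50/(12·22) = 100/33; |achieved − target| = 0 ≤ 1/33 ✓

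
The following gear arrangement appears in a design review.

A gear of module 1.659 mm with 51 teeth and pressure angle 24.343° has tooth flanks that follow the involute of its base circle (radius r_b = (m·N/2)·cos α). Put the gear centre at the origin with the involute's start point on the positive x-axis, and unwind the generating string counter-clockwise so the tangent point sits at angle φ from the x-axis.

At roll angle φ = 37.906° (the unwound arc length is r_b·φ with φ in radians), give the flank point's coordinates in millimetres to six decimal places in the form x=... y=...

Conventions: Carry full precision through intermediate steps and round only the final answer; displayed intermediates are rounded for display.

x=46.077690 y=3.560044

topology: single-mesh involute geometry — m = 1.659, N = 51
pitch radius r_p = m·N/2 = 1.659·51/2 = 42.304500
base radius r_b = r_p·cos α = 42.304500·cos 24.343° = 38.543384
roll angle φ = 37.906° = 0.66158451 rad
x = r_b·(cos φ + φ·sin φ) = 46.077690
y = r_b·(sin φ − φ·cos φ) = 3.560044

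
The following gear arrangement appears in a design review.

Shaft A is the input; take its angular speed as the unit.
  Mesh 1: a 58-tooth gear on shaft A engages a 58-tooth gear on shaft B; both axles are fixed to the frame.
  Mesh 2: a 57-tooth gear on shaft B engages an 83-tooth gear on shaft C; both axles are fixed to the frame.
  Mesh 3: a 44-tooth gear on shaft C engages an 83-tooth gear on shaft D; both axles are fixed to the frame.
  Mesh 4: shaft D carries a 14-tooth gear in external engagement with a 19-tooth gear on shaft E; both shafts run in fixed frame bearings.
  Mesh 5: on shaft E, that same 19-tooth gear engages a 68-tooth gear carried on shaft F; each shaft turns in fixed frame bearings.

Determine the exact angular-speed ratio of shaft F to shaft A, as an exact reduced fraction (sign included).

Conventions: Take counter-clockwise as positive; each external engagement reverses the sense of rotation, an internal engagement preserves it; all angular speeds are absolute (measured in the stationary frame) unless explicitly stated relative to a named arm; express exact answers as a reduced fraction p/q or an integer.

class = fixed-axis compound train [5 meshes; 5 ratios multiply, 5 sense flips]
mesh 1 [58T→58T]: running ratio 1, sense −
mesh 2 [57T→83T]: running ratio 57/83, sense +
mesh 3 [44T→83T]: running ratio 2508/6889, sense −
mesh 4 [14T→19T]: running ratio 1848/6889, sense +
mesh 5 [19T→68T]: running ratio 8778/117113, sense −
ω_out/ω_in = -8778/117113

-8778/117113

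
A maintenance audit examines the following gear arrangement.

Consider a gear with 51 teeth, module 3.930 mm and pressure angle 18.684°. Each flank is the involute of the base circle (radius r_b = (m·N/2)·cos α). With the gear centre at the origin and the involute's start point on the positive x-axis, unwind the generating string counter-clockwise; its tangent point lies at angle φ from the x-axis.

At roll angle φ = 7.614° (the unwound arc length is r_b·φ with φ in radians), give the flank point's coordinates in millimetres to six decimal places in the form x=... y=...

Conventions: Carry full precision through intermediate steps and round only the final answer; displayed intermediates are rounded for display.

x=95.768194 y=0.074131

topology: single-mesh involute geometry — m = 3.930, N = 51
pitch radius r_p = m·N/2 = 3.930·51/2 = 100.215000
base radius r_b = r_p·cos α = 100.215000·cos 18.684° = 94.933647
roll angle φ = 7.614° = 0.13288937 rad
x = r_b·(cos φ + φ·sin φ) = 95.768194
y = r_b·(sin φ − φ·cos φ) = 0.074131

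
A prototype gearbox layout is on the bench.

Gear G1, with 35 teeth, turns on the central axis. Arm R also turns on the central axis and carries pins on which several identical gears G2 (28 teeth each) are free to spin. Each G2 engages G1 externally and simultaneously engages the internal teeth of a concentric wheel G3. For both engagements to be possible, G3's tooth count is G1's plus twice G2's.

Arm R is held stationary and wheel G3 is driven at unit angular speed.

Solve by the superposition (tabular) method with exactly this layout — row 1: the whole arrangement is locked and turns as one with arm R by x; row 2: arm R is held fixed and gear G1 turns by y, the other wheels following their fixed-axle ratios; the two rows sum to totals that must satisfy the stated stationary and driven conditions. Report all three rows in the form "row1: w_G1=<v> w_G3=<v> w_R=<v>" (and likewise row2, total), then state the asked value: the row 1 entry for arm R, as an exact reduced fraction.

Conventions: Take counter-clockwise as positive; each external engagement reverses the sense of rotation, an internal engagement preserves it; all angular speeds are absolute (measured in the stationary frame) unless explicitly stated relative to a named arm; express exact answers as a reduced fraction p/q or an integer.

row1: w_G1=0 w_G3=0 w_R=0
row2: w_G1=-13/5 w_G3=1 w_R=0
total: w_G1=-13/5 w_G3=1 w_R=0
asked value: 0

class = planetary set [G3 = 35+2·28 = 91; Willis about the carrier]
row 1 (train locked, turned with arm): all members turn x
superposition row 2 [arm held]: sun y, ring −(35/91)·y, arm 0
boundary: total ω_arm = x = 0 and total ω_ring = x − (35/91)·y = 1  ⇒  y = -13/5, x = 0
row 2 ring = −(35/91)·(-13/5) = 1
totals (row 1 + row 2): sun 0 + (-13/5) = -13/5, ring 0 + 1 = 1, arm 0 + 0 = 0
asked cell (row1, arm) = 0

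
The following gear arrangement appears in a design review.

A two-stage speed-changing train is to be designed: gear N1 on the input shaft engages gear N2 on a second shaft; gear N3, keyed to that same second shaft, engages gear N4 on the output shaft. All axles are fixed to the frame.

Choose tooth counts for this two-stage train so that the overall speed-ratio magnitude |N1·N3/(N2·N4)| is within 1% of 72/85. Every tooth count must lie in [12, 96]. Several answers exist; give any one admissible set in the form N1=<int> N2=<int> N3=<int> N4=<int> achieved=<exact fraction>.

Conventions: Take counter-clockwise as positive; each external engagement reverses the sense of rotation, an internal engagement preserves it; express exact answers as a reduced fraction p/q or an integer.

N1=12 N2=15 N3=18 N4=17 achieved=72/85

topology: fixed-axis compound train — 2 stages, target 72/85
target = 72/85 in lowest terms: an exact hit needs N1·N3 = k·72 and N2·N4 = k·85 for one integer k, every count in [12, 96]; additionally prefer no 1:1 stage (N1 ≠ N2, N3 ≠ N4)
k = 1…2: no 1:1-free in-range split of k·72 and k·85 into factor pairs; take k = 3
k = 3: N1·N3 = 216 = 12·18, N2·N4 = 255 = 15·17
achieved = 12·18/(15·17) = 72/85; |achieved − target| = 0 ≤ 18/2125 ✓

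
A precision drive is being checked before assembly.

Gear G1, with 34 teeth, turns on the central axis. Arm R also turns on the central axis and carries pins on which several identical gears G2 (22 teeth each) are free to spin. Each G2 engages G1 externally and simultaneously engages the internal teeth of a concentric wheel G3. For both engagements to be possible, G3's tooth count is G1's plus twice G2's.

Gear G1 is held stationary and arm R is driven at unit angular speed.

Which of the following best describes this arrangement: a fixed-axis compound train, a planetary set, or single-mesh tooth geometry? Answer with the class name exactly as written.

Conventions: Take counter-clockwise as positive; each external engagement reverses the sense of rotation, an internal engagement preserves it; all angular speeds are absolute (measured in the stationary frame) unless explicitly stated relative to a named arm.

planetary set

planetary set (34T centre, 22T on arm, 78T internal) — Willis relation
classification: planetary set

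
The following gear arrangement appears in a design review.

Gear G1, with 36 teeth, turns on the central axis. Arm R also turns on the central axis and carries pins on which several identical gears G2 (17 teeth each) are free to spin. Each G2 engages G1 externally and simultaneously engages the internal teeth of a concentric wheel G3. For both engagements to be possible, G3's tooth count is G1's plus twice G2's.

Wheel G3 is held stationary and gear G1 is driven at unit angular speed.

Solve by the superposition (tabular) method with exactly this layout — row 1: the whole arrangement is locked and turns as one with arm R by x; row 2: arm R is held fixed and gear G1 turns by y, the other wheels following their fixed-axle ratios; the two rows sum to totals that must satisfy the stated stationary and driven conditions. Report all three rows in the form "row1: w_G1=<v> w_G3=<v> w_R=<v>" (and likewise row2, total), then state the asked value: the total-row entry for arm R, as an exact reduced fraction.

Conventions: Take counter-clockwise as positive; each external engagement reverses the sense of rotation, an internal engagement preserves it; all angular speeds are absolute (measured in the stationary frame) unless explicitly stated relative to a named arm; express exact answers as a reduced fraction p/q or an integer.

row1: w_G1=18/53 w_G3=18/53 w_R=18/53
row2: w_G1=35/53 w_G3=-18/53 w_R=0
total: w_G1=1 w_G3=0 w_R=18/53
asked value: 18/53

class = planetary set [G3 = 36+2·17 = 70; Willis about the carrier]
superposition row 1 [locked train]: every member turns x
row 2 — arm fixed, fixed-axis ratios: sun y, ring −(36/70)·y, arm 0
boundary: total ω_ring = x − (36/70)·y = 0 and total ω_sun = x + y = 1  ⇒  y = 35/53, x = 18/53
row 2 ring = −(36/70)·35/53 = -18/53
totals (row 1 + row 2): sun 18/53 + 35/53 = 1, ring 18/53 + (-18/53) = 0, arm 18/53 + 0 = 18/53
asked cell (total, arm) = 18/53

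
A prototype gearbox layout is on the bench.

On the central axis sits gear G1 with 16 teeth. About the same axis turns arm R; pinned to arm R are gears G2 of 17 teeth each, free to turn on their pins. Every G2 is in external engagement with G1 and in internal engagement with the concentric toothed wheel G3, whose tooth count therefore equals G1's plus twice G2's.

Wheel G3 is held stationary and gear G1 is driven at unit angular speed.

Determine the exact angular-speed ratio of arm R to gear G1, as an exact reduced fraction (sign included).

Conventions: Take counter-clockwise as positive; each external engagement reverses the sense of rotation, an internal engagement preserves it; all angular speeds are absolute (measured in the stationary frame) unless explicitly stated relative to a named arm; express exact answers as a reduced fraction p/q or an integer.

8/33

class = planetary set [G3 = 16+2·17 = 50; Willis about the carrier]
ring teeth: 16 + 2·17 = 50
16(ω_sun−ω_arm) = −50(ω_ring−ω_arm),  ω_ring = 0, ω_sun = 1
16(1−ω_arm) = −50(0−ω_arm)  ⇒  66·ω_arm = 16  ⇒  ω_arm = 8/33
ω_out/ω_in = 8/33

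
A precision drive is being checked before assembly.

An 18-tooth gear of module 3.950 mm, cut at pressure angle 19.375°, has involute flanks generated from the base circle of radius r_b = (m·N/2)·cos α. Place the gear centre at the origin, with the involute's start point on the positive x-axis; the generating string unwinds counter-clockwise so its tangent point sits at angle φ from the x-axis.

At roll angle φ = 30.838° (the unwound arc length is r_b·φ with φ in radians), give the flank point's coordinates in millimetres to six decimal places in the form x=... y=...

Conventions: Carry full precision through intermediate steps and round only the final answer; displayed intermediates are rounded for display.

x=38.048099 y=1.692998

class = single-mesh tooth geometry [base-circle involute, m = 3.950, 18T]
pitch radius r_p = m·N/2 = 3.950·18/2 = 35.550000
base radius r_b = r_p·cos α = 35.550000·cos 19.375° = 33.536715
roll angle φ = 30.838° = 0.53822463 rad
x = r_b·(cos φ + φ·sin φ) = 38.048099
y = r_b·(sin φ − φ·cos φ) = 1.692998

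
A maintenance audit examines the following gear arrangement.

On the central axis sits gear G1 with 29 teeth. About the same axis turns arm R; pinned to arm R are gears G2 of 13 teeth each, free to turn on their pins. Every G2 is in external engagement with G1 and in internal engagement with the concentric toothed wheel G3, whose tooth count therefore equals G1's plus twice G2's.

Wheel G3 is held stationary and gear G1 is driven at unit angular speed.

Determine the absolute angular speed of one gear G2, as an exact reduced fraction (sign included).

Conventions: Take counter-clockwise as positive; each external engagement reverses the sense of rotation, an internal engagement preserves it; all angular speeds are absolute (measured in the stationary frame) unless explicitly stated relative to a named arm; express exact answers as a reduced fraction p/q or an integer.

-29/26

topology: planetary set — G1 29T / G2 13T / G3 55T, arm = carrier (Willis)
ring teeth: 29 + 2·13 = 55
29(ω_sun−ω_arm) = −55(ω_ring−ω_arm),  ω_ring = 0, ω_sun = 1
29(1−ω_arm) = −55(0−ω_arm)  ⇒  84·ω_arm = 29  ⇒  ω_arm = 29/84
sun–planet mesh: 29·(1−29/84) = −13·(ω_p−ω_arm)  ⇒  ω_p−ω_arm = -1595/1092
ω_p = 29/84 − 1595/1092 = -29/26
exact speed ratio = -29/26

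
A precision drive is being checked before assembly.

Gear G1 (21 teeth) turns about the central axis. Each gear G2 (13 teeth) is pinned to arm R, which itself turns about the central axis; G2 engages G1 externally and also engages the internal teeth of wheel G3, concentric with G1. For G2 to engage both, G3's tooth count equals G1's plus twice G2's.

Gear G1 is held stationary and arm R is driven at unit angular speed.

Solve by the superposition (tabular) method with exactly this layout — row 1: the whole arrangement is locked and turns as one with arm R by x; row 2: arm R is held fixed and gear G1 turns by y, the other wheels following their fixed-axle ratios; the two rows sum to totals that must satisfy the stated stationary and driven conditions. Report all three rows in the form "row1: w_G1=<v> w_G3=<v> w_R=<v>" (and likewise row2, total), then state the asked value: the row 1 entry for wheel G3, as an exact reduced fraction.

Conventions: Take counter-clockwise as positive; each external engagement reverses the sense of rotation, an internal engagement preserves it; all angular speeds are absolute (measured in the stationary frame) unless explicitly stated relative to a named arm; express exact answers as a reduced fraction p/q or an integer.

planetary set (21T centre, 13T on arm, 47T internal) — Willis relation
row 1 — lock + rotate with arm: ω_sun = ω_ring = ω_arm = x
row 2 — arm fixed, fixed-axis ratios: sun y, ring −(21/47)·y, arm 0
boundary: total ω_sun = x + y = 0 and total ω_arm = x = 1  ⇒  y = -1, x = 1
row 2 ring = −(21/47)·(-1) = 21/47
totals (row 1 + row 2): sun 1 + (-1) = 0, ring 1 + 21/47 = 68/47, arm 1 + 0 = 1
asked cell (row1, ring) = 1

row1: w_G1=1 w_G3=1 w_R=1
row2: w_G1=-1 w_G3=21/47 w_R=0
total: w_G1=0 w_G3=68/47 w_R=1
asked value: 1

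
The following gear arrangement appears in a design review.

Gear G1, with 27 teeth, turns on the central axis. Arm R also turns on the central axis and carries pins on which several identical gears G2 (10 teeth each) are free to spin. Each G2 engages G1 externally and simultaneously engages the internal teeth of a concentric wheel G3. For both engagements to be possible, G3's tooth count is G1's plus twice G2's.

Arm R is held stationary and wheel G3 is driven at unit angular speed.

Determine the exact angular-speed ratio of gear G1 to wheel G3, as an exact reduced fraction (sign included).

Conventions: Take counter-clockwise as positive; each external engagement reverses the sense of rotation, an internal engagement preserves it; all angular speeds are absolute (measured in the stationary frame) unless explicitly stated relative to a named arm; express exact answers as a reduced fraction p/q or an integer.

-47/27

class = planetary set [G3 = 27+2·10 = 47; Willis about the carrier]
ring teeth: 27 + 2·10 = 47
27(ω_sun−ω_arm) = −47(ω_ring−ω_arm),  ω_arm = 0, ω_ring = 1
ω_sun = 0 − (47/27)(1−0) = -47/27
ω_out/ω_in = -47/27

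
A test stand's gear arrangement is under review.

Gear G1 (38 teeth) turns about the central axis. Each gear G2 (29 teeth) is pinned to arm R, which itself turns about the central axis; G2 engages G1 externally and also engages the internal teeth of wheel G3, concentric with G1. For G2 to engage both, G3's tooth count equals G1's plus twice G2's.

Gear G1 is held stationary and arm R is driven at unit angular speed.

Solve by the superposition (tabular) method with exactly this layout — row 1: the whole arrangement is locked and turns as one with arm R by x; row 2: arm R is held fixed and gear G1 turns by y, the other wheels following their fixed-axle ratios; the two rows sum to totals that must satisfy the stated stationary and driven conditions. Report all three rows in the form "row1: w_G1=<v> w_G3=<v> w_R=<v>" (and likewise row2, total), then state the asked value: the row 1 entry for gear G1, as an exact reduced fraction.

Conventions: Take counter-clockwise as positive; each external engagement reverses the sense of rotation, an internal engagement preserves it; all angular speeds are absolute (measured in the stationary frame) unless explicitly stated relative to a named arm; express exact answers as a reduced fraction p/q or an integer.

topology: planetary set — G1 38T / G2 29T / G3 96T, arm = carrier (Willis)
superposition row 1 [locked train]: every member turns x
row 2 — arm fixed, fixed-axis ratios: sun y, ring −(38/96)·y, arm 0
boundary: total ω_sun = x + y = 0 and total ω_arm = x = 1  ⇒  y = -1, x = 1
row 2 ring = −(38/96)·(-1) = 19/48
totals (row 1 + row 2): sun 1 + (-1) = 0, ring 1 + 19/48 = 67/48, arm 1 + 0 = 1
asked cell (row1, sun) = 1

row1: w_G1=1 w_G3=1 w_R=1
row2: w_G1=-1 w_G3=19/48 w_R=0
total: w_G1=0 w_G3=67/48 w_R=1
asked value: 1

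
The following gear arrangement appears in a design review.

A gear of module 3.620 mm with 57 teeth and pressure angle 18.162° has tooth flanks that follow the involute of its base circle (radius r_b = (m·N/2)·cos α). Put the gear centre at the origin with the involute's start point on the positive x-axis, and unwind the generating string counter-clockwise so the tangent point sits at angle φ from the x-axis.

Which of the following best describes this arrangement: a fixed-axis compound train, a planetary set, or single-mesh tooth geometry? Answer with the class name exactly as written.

single-mesh tooth geometry

topology: single-mesh involute geometry — m = 3.620, N = 57
classification: single-mesh tooth geometry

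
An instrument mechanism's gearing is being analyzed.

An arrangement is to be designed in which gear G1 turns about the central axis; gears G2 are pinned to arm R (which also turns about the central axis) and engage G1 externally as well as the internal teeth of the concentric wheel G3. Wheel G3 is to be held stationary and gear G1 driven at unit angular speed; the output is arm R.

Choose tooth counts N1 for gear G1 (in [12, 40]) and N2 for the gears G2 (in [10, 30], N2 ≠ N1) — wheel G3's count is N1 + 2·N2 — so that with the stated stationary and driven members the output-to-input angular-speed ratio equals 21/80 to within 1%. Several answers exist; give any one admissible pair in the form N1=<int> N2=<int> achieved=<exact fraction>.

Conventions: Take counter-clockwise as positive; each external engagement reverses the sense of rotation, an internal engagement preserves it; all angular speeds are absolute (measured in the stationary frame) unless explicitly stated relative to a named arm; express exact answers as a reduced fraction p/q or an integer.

planetary set to be sized for 21/80 (Willis relation)
Willis with ω_ring = 0: ω_arm/ω_sun = N1/(N1+N3); set equal to 21/80  ⇒  N3/N1 = 1/(21/80) − 1 = 59/21
N3 = N1 + 2·N2  ⇒  N2/N1 = (N3/N1 − 1)/2 = (59/21 − 1)/2 = 19/21
smallest multiple with N1 ≥ 12 and N2 ≥ 10: k = 1  ⇒  N1 = 1·21 = 21, N2 = 1·19 = 19 (N1 ≤ 40, N2 ≤ 30, N2 ≠ N1 ✓), N3 = 21 + 2·19 = 59
check: N1/(N1+N3) with N1 = 21, N3 = 59 gives 21/80; |achieved − target| = 0 ≤ 21/8000 ✓

N1=21 N2=19 achieved=21/80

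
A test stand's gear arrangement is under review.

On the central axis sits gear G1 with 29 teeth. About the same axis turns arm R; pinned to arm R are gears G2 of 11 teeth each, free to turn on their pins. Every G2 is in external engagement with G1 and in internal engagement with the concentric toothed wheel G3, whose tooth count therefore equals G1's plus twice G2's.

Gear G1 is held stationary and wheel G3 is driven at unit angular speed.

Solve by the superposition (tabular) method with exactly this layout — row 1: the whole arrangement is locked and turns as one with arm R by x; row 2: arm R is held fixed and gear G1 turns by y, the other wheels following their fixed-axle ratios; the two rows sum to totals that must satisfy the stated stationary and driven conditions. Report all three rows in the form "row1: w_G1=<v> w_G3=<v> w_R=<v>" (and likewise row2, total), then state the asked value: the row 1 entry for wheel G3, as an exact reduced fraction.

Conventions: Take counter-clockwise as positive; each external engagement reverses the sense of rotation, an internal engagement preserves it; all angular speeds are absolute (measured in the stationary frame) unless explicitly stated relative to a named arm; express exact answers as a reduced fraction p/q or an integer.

row1: w_G1=51/80 w_G3=51/80 w_R=51/80
row2: w_G1=-51/80 w_G3=29/80 w_R=0
total: w_G1=0 w_G3=1 w_R=51/80
asked value: 51/80

topology: planetary set — G1 29T / G2 11T / G3 51T, arm = carrier (Willis)
row 1: whole set turns with the arm by x
row 2 — arm fixed, fixed-axis ratios: sun y, ring −(29/51)·y, arm 0
boundary: total ω_sun = x + y = 0 and total ω_ring = x − (29/51)·y = 1  ⇒  y = -51/80, x = 51/80
row 2 ring = −(29/51)·(-51/80) = 29/80
totals (row 1 + row 2): sun 51/80 + (-51/80) = 0, ring 51/80 + 29/80 = 1, arm 51/80 + 0 = 51/80
asked cell (row1, ring) = 51/80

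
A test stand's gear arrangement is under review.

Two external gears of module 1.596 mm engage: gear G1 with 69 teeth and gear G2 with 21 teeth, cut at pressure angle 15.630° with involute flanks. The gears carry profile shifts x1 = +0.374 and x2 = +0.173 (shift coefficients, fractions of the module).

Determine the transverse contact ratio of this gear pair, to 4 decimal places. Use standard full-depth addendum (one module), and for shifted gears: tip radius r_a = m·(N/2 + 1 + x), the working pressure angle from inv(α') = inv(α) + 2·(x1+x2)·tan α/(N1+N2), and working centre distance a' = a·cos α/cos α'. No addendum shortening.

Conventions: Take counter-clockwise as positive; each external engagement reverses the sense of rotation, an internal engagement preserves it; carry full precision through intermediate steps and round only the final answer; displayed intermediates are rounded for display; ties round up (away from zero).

single-mesh involute tooth geometry (69T engaging 21T at module 1.596)
base radii: r_b1 = 53.025897, r_b2 = 16.138316
tip radii: r_a1 = 57.254904, r_a2 = 18.630108
inv(α') = inv(15.630°) + 2·(+0.374+0.173)·tan α/(69+21) = 0.01037531  ⇒  α' = 17.78834°
a' = a·cos α / cos α' = 71.8200·cos 15.630°/cos 17.78834° = 72.636867
action lengths: √(r_a1²−r_b1²) = 21.595793, √(r_a2²−r_b2²) = 9.307828
base pitch p_b = π·m·cos α = 4.828573
CR = (21.595793 + 9.307828 − 72.636867·sin 17.78834°)/4.828573 = 1.804456
contact ratio ≈ 1.8045

1.8045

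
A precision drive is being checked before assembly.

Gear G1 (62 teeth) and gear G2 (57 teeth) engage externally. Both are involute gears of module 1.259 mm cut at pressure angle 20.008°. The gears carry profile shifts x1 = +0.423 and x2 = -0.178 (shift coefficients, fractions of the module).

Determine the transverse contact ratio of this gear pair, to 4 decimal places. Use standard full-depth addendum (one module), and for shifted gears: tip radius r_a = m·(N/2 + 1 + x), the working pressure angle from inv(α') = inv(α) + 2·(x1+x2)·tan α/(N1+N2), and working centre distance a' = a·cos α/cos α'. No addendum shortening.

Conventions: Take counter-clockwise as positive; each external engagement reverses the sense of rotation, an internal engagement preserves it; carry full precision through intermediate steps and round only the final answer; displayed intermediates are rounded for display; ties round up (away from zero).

1.7373

topology: single-mesh involute geometry — m = 1.259, 62T/57T pair
base radii: r_b1 = 36.673399, r_b2 = 33.715867
tip radii: r_a1 = 40.820557, r_a2 = 36.916398
inv(α') = inv(20.008°) + 2·(+0.423-0.178)·tan α/(62+57) = 0.01642224  ⇒  α' = 20.63432°
a' = a·cos α / cos α' = 74.9105·cos 20.008°/cos 20.63432° = 75.214371
action lengths: √(r_a1²−r_b1²) = 17.927065, √(r_a2²−r_b2²) = 15.035317
base pitch p_b = π·m·cos α = 3.716545
CR = (17.927065 + 15.035317 − 75.214371·sin 20.63432°)/3.716545 = 1.737277
contact ratio ≈ 1.7373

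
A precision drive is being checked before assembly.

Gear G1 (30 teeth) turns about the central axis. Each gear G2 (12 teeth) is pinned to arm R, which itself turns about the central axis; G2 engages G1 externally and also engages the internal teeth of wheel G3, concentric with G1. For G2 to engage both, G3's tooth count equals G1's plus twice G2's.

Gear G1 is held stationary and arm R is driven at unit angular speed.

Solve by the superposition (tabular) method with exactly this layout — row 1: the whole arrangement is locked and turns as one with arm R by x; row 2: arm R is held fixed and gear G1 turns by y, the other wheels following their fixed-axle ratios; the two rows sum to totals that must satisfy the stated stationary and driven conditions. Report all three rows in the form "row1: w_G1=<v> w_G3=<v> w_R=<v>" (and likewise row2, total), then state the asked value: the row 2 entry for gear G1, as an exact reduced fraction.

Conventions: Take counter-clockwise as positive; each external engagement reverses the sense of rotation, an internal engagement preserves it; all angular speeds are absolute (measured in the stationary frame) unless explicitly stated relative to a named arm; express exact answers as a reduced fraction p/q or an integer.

row1: w_G1=1 w_G3=1 w_R=1
row2: w_G1=-1 w_G3=5/9 w_R=0
total: w_G1=0 w_G3=14/9 w_R=1
asked value: -1

topology: planetary set — G1 30T / G2 12T / G3 54T, arm = carrier (Willis)
row 1: whole set turns with the arm by x
superposition row 2 [arm held]: sun y, ring −(30/54)·y, arm 0
boundary: total ω_sun = x + y = 0 and total ω_arm = x = 1  ⇒  y = -1, x = 1
row 2 ring = −(30/54)·(-1) = 5/9
totals (row 1 + row 2): sun 1 + (-1) = 0, ring 1 + 5/9 = 14/9, arm 1 + 0 = 1
asked cell (row2, sun) = -1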